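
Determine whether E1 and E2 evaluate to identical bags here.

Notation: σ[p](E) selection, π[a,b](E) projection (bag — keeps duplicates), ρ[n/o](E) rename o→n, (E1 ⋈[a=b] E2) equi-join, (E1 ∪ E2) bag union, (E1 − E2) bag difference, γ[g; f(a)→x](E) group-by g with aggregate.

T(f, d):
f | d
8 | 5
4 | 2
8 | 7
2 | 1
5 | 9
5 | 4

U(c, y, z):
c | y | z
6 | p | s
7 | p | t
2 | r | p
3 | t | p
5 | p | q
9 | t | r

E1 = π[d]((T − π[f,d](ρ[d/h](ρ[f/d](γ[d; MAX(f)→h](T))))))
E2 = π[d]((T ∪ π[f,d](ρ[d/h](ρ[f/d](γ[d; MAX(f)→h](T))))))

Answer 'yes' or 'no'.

E1 subexpression sizes:
  T → 6
  T → 6
  γ[d; MAX(f)→h](T) → 6
  ρ[f/d](γ[d; MAX(f)→h](T)) → 6
  ρ[d/h](ρ[f/d](γ[d; MAX(f)→h](T))) → 6
  π[f,d](ρ[d/h](ρ[f/d](γ[d; MAX(f)→h](T)))) → 6
  (T − π[f,d](ρ[d/h](ρ[f/d](γ[d; MAX(f)→h](T))))) → 6
  π[d]((T − π[f,d](ρ[d/h](ρ[f/d](γ[d; MAX(f)→h](T)))))) → 6
E2 subexpression sizes:
  T → 6
  T → 6
  γ[d; MAX(f)→h](T) → 6
  ρ[f/d](γ[d; MAX(f)→h](T)) → 6
  ρ[d/h](ρ[f/d](γ[d; MAX(f)→h](T))) → 6
  π[f,d](ρ[d/h](ρ[f/d](γ[d; MAX(f)→h](T)))) → 6
  (T ∪ π[f,d](ρ[d/h](ρ[f/d](γ[d; MAX(f)→h](T))))) → 12
  π[d]((T ∪ π[f,d](ρ[d/h](ρ[f/d](γ[d; MAX(f)→h](T)))))) → 12

E1 result:
d
1
2
4
5
7
9
E2 result:
d
1
2
2
4
4
5
5
5
7
8
8
9
Witness: (2,) appears 1× in E1 but 2× in E2.

no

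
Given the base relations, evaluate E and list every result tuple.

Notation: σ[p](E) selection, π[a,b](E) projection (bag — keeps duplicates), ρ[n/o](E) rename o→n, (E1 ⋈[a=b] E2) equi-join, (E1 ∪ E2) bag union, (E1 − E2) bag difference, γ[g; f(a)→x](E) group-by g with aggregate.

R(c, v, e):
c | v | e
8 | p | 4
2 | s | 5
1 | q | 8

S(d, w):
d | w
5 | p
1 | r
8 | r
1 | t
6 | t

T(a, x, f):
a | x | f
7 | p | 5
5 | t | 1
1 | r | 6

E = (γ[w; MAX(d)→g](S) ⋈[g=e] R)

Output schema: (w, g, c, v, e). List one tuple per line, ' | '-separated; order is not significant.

Per-node cardinality:
  S → 5
  γ[w; MAX(d)→g](S) → 3
  R → 3
  (γ[w; MAX(d)→g](S) ⋈[g=e] R) → 2

== RESULT ==
w | g | c | v | e
p | 5 | 2 | s | 5
r | 8 | 1 | q | 8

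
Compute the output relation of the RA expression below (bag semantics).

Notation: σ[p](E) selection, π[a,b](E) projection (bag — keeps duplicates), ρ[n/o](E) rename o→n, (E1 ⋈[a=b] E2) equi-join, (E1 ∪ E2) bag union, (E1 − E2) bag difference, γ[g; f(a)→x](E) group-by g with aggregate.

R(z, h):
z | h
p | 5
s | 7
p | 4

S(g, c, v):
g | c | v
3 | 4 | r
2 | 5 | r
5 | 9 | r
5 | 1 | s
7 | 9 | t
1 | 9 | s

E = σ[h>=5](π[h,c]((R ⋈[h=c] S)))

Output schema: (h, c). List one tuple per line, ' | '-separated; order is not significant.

Stepwise |·|:
  R → 3
  S → 6
  (R ⋈[h=c] S) → 2
  π[h,c]((R ⋈[h=c] S)) → 2
  σ[h>=5](π[h,c]((R ⋈[h=c] S))) → 1

== RESULT ==
h | c
5 | 5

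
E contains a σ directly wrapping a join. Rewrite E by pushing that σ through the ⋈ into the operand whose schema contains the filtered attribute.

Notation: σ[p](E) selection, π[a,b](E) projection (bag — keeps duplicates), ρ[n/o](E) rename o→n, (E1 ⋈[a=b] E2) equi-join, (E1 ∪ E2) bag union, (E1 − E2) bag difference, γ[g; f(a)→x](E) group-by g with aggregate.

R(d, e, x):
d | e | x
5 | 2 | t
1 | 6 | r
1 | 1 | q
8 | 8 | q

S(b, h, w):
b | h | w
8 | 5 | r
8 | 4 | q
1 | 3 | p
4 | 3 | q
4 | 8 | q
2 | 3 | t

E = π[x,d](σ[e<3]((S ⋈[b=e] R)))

σ filters on e, owned by the right side.
E' = π[x,d]((S ⋈[b=e] σ[e<3](R)))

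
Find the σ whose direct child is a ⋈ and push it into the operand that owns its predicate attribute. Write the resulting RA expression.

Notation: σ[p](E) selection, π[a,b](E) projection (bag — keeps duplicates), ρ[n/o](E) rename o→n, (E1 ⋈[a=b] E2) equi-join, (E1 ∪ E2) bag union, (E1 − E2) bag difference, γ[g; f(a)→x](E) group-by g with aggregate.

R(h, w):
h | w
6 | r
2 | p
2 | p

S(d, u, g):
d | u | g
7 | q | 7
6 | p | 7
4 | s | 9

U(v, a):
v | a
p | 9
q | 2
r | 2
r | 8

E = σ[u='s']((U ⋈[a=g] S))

σ filters on u, owned by the right side.
E' = (U ⋈[a=g] σ[u='s'](S))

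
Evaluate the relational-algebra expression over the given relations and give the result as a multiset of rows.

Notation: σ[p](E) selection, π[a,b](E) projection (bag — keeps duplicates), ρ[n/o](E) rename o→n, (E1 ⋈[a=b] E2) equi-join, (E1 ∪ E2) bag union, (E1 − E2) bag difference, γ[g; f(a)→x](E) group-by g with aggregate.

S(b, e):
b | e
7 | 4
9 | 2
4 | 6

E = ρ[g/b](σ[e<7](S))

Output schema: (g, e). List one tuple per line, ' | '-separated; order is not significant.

Row counts bottom-up:
  S → 3
  σ[e<7](S) → 3
  ρ[g/b](σ[e<7](S)) → 3

== RESULT ==
g | e
4 | 6
7 | 4
9 | 2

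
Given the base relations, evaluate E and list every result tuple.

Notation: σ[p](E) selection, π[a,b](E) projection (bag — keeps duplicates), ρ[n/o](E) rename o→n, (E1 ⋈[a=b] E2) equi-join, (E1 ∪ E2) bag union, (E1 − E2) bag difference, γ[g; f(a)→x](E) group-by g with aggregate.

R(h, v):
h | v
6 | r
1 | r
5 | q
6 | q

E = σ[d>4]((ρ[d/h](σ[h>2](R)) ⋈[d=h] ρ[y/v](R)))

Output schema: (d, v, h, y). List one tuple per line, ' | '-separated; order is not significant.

Per-node cardinality:
  R → 4
  σ[h>2](R) → 3
  ρ[d/h](σ[h>2](R)) → 3
  R → 4
  ρ[y/v](R) → 4
  (ρ[d/h](σ[h>2](R)) ⋈[d=h] ρ[y/v](R)) → 5
  σ[d>4]((ρ[d/h](σ[h>2](R)) ⋈[d=h] ρ[y/v](R))) → 5

== RESULT ==
d | v | h | y
5 | q | 5 | q
6 | q | 6 | q
6 | q | 6 | r
6 | r | 6 | q
6 | r | 6 | r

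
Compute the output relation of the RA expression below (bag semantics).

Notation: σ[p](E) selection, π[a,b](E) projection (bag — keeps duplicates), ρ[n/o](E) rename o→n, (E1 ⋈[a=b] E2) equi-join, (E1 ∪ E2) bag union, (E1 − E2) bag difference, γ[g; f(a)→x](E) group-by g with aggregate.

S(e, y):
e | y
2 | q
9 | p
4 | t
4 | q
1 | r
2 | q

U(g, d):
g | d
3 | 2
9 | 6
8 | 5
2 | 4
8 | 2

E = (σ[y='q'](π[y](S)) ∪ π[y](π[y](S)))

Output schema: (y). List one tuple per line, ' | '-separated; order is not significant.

Stepwise |·|:
  S → 6
  π[y](S) → 6
  σ[y='q'](π[y](S)) → 3
  S → 6
  π[y](S) → 6
  π[y](π[y](S)) → 6
  (σ[y='q'](π[y](S)) ∪ π[y](π[y](S))) → 9

== RESULT ==
y
p
q
q
q
q
q
q
r
t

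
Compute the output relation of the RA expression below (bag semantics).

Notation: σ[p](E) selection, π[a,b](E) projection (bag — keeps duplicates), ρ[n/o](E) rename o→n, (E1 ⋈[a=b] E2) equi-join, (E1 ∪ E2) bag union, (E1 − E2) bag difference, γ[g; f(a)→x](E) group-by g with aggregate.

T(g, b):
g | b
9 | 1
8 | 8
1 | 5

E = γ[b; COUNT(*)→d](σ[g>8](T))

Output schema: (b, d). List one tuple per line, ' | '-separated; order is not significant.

Subexpression sizes:
  T → 3
  σ[g>8](T) → 1
  γ[b; COUNT(*)→d](σ[g>8](T)) → 1

== RESULT ==
b | d
1 | 1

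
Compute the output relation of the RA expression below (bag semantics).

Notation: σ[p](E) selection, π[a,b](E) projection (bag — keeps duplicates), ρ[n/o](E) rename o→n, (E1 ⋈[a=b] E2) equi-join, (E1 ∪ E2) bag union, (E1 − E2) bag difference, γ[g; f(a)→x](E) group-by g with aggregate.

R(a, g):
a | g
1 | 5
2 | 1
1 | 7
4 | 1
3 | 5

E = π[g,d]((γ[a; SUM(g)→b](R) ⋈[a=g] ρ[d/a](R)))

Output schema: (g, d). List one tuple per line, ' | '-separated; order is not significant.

Stepwise |·|:
  R → 5
  γ[a; SUM(g)→b](R) → 4
  R → 5
  ρ[d/a](R) → 5
  (γ[a; SUM(g)→b](R) ⋈[a=g] ρ[d/a](R)) → 2
  π[g,d]((γ[a; SUM(g)→b](R) ⋈[a=g] ρ[d/a](R))) → 2

== RESULT ==
g | d
1 | 2
1 | 4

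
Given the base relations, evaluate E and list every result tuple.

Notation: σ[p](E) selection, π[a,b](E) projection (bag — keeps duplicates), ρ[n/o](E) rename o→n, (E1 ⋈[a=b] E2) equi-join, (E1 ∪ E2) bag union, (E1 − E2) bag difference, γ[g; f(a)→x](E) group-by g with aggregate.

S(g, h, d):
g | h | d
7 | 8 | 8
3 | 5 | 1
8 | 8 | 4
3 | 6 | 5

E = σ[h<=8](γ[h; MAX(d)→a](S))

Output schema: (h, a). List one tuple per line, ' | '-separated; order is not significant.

Per-node cardinality:
  S → 4
  γ[h; MAX(d)→a](S) → 3
  σ[h<=8](γ[h; MAX(d)→a](S)) → 3

== RESULT ==
h | a
5 | 1
6 | 5
8 | 8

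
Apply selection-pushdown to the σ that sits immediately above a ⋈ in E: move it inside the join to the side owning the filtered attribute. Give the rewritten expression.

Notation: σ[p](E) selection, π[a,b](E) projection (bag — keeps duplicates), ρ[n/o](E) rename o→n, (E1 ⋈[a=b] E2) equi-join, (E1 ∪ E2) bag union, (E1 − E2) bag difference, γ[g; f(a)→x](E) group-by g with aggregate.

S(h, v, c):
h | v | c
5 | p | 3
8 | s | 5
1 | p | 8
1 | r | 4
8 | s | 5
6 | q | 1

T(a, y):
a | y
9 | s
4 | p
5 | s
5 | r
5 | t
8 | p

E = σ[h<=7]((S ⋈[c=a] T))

σ filters on h, owned by the left side.
E' = (σ[h<=7](S) ⋈[c=a] T)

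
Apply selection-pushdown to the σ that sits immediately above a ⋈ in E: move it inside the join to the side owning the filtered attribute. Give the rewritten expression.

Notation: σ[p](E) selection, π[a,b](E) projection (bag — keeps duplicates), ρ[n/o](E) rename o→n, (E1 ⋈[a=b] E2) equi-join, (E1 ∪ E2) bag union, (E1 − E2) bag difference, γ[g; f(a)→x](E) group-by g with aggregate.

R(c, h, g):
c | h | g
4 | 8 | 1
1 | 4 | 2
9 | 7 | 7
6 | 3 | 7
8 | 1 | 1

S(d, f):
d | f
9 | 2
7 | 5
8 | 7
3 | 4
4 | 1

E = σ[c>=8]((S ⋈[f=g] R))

σ filters on c, owned by the right side.
E' = (S ⋈[f=g] σ[c>=8](R))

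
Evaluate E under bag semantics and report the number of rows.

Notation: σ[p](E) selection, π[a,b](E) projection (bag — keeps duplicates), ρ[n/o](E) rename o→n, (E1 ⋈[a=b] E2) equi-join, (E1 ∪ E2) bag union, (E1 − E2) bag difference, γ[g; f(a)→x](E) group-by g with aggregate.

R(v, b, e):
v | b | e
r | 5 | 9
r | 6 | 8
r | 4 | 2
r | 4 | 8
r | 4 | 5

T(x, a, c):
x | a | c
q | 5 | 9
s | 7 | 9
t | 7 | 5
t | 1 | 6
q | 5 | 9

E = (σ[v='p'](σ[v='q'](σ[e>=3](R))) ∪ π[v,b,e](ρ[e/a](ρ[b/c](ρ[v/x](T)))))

Row counts bottom-up:
  R → 5
  σ[e>=3](R) → 4
  σ[v='q'](σ[e>=3](R)) → 0
  σ[v='p'](σ[v='q'](σ[e>=3](R))) → 0
  T → 5
  ρ[v/x](T) → 5
  ρ[b/c](ρ[v/x](T)) → 5
  ρ[e/a](ρ[b/c](ρ[v/x](T))) → 5
  π[v,b,e](ρ[e/a](ρ[b/c](ρ[v/x](T)))) → 5
  (σ[v='p'](σ[v='q'](σ[e>=3](R))) ∪ π[v,b,e](ρ[e/a](ρ[b/c](ρ[v/x](T))))) → 5

|E| = 5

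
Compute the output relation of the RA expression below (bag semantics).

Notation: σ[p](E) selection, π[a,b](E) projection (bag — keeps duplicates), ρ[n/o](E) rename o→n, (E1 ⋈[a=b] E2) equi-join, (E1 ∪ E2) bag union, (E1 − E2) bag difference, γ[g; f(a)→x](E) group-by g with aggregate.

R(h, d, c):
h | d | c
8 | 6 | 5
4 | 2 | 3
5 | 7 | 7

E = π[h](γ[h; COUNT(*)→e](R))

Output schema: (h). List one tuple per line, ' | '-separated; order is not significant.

Row counts bottom-up:
  R → 3
  γ[h; COUNT(*)→e](R) → 3
  π[h](γ[h; COUNT(*)→e](R)) → 3

== RESULT ==
h
4
5
8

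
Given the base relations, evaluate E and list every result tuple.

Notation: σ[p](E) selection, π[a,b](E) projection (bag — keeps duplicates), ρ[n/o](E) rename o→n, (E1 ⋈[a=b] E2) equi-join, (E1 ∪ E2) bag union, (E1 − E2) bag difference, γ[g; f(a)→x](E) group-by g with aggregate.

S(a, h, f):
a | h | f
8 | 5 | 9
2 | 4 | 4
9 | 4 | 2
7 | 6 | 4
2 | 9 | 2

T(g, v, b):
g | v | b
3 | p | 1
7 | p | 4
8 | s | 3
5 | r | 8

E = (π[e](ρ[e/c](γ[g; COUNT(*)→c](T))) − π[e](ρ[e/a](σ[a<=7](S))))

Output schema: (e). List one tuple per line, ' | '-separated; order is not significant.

Per-node cardinality:
  T → 4
  γ[g; COUNT(*)→c](T) → 4
  ρ[e/c](γ[g; COUNT(*)→c](T)) → 4
  π[e](ρ[e/c](γ[g; COUNT(*)→c](T))) → 4
  S → 5
  σ[a<=7](S) → 3
  ρ[e/a](σ[a<=7](S)) → 3
  π[e](ρ[e/a](σ[a<=7](S))) → 3
  (π[e](ρ[e/c](γ[g; COUNT(*)→c](T))) − π[e](ρ[e/a](σ[a<=7](S)))) → 4

== RESULT ==
e
1
1
1
1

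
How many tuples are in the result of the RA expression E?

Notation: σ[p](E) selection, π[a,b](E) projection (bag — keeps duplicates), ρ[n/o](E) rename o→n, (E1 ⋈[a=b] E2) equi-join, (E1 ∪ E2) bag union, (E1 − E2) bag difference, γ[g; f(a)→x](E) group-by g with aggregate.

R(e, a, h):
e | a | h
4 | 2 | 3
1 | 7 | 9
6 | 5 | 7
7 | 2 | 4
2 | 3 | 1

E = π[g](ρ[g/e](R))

Subexpression sizes:
  R → 5
  ρ[g/e](R) → 5
  π[g](ρ[g/e](R)) → 5

|E| = 5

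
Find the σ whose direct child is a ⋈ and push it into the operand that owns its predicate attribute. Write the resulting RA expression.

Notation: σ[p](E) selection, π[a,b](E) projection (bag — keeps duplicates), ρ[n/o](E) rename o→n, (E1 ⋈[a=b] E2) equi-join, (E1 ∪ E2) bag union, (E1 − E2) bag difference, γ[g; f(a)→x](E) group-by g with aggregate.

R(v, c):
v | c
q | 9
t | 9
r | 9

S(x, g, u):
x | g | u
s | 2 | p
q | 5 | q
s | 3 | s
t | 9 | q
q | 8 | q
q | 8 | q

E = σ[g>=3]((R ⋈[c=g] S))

σ filters on g, owned by the right side.
E' = (R ⋈[c=g] σ[g>=3](S))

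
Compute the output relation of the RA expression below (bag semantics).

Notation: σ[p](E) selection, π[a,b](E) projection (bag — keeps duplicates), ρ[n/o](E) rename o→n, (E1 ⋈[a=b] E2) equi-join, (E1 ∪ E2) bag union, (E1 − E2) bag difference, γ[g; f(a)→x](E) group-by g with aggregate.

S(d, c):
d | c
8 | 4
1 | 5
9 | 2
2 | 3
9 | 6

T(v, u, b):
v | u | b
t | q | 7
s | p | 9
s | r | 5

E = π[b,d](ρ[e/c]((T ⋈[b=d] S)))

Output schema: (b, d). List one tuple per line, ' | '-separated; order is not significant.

Row counts bottom-up:
  T → 3
  S → 5
  (T ⋈[b=d] S) → 2
  ρ[e/c]((T ⋈[b=d] S)) → 2
  π[b,d](ρ[e/c]((T ⋈[b=d] S))) → 2

== RESULT ==
b | d
9 | 9
9 | 9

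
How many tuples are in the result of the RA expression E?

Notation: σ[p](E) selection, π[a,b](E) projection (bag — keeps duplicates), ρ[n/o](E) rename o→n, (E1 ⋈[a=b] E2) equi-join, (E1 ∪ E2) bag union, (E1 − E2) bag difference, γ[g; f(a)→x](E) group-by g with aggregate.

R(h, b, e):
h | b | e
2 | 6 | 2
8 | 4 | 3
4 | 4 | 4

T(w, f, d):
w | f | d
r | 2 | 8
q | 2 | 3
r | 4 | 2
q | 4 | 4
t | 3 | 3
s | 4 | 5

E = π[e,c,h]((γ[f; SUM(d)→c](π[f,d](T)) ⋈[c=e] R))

Subexpression sizes:
  T → 6
  π[f,d](T) → 6
  γ[f; SUM(d)→c](π[f,d](T)) → 3
  R → 3
  (γ[f; SUM(d)→c](π[f,d](T)) ⋈[c=e] R) → 1
  π[e,c,h]((γ[f; SUM(d)→c](π[f,d](T)) ⋈[c=e] R)) → 1

|E| = 1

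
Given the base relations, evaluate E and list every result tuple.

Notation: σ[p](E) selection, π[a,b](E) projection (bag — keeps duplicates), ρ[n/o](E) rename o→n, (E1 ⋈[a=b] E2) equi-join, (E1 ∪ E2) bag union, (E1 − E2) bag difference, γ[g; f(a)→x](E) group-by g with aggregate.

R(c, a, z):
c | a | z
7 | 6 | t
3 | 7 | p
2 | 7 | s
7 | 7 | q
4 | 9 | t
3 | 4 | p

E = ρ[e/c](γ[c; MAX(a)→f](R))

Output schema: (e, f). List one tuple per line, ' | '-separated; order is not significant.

Per-node cardinality:
  R → 6
  γ[c; MAX(a)→f](R) → 4
  ρ[e/c](γ[c; MAX(a)→f](R)) → 4

== RESULT ==
e | f
2 | 7
3 | 7
4 | 9
7 | 7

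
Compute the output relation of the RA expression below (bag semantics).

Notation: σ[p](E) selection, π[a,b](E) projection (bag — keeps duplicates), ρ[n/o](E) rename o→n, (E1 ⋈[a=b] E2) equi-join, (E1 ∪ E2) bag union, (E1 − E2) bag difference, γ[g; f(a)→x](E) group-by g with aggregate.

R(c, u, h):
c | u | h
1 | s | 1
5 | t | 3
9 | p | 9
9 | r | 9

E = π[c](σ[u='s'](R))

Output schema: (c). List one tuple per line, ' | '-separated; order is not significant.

Per-node cardinality:
  R → 4
  σ[u='s'](R) → 1
  π[c](σ[u='s'](R)) → 1

== RESULT ==
c
1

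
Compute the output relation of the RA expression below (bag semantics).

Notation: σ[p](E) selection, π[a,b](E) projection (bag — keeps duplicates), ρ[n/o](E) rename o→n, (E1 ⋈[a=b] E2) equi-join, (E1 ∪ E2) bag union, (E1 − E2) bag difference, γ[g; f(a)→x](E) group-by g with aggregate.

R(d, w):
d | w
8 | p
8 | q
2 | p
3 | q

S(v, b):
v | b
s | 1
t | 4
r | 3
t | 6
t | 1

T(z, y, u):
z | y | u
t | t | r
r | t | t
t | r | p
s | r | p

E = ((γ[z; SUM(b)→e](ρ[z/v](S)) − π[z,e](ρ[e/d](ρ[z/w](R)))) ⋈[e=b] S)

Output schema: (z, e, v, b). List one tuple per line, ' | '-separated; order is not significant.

Stepwise |·|:
  S → 5
  ρ[z/v](S) → 5
  γ[z; SUM(b)→e](ρ[z/v](S)) → 3
  R → 4
  ρ[z/w](R) → 4
  ρ[e/d](ρ[z/w](R)) → 4
  π[z,e](ρ[e/d](ρ[z/w](R))) → 4
  (γ[z; SUM(b)→e](ρ[z/v](S)) − π[z,e](ρ[e/d](ρ[z/w](R)))) → 3
  S → 5
  ((γ[z; SUM(b)→e](ρ[z/v](S)) − π[z,e](ρ[e/d](ρ[z/w](R)))) ⋈[e=b] S) → 3

== RESULT ==
z | e | v | b
r | 3 | r | 3
s | 1 | s | 1
s | 1 | t | 1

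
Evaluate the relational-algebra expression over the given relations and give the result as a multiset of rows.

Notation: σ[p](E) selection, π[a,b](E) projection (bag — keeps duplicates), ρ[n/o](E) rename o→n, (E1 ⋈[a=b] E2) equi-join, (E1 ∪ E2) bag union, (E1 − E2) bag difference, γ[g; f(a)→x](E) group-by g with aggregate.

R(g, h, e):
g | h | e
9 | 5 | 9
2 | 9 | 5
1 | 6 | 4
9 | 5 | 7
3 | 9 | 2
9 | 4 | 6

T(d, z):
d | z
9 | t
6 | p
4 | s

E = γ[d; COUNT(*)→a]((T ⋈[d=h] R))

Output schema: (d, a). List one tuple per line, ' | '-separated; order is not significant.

Row counts bottom-up:
  T → 3
  R → 6
  (T ⋈[d=h] R) → 4
  γ[d; COUNT(*)→a]((T ⋈[d=h] R)) → 3

== RESULT ==
d | a
4 | 1
6 | 1
9 | 2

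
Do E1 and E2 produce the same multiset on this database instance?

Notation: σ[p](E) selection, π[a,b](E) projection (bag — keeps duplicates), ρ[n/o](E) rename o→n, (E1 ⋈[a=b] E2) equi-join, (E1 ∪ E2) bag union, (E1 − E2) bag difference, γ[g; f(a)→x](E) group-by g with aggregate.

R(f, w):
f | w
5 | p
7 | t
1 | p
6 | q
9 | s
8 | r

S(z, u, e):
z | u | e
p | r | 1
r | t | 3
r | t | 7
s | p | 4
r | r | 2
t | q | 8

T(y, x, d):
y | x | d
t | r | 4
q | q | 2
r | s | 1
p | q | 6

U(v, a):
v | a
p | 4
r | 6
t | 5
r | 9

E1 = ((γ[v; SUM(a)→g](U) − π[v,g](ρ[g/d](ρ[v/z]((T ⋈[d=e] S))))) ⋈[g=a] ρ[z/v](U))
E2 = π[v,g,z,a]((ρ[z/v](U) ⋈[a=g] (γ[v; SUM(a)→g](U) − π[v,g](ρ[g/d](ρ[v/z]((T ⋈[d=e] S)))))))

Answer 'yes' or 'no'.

E1 per-node cardinality:
  U → 4
  γ[v; SUM(a)→g](U) → 3
  T → 4
  S → 6
  (T ⋈[d=e] S) → 3
  ρ[v/z]((T ⋈[d=e] S)) → 3
  ρ[g/d](ρ[v/z]((T ⋈[d=e] S))) → 3
  π[v,g](ρ[g/d](ρ[v/z]((T ⋈[d=e] S)))) → 3
  (γ[v; SUM(a)→g](U) − π[v,g](ρ[g/d](ρ[v/z]((T ⋈[d=e] S))))) → 3
  U → 4
  ρ[z/v](U) → 4
  ((γ[v; SUM(a)→g](U) − π[v,g](ρ[g/d](ρ[v/z]((T ⋈[d=e] S))))) ⋈[g=a] ρ[z/v](U)) → 2
E2 per-node cardinality:
  U → 4
  ρ[z/v](U) → 4
  U → 4
  γ[v; SUM(a)→g](U) → 3
  T → 4
  S → 6
  (T ⋈[d=e] S) → 3
  ρ[v/z]((T ⋈[d=e] S)) → 3
  ρ[g/d](ρ[v/z]((T ⋈[d=e] S))) → 3
  π[v,g](ρ[g/d](ρ[v/z]((T ⋈[d=e] S)))) → 3
  (γ[v; SUM(a)→g](U) − π[v,g](ρ[g/d](ρ[v/z]((T ⋈[d=e] S))))) → 3
  (ρ[z/v](U) ⋈[a=g] (γ[v; SUM(a)→g](U) − π[v,g](ρ[g/d](ρ[v/z]((T ⋈[d=e] S)))))) → 2
  π[v,g,z,a]((ρ[z/v](U) ⋈[a=g] (γ[v; SUM(a)→g](U) − π[v,g](ρ[g/d](ρ[v/z]((T ⋈[d=e] S))))))) → 2

E1 and E2 produce the same multiset:
v | g | z | a
p | 4 | p | 4
t | 5 | t | 5

yes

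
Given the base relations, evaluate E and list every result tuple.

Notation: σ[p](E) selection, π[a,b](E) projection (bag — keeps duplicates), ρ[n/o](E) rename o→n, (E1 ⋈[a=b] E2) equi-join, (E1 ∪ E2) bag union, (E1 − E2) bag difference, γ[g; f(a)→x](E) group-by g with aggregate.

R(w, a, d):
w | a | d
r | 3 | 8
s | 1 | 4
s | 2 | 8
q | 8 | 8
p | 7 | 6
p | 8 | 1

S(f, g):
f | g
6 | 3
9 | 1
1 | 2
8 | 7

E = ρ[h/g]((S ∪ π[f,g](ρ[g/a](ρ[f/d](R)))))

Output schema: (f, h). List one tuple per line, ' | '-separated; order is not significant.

Row counts bottom-up:
  S → 4
  R → 6
  ρ[f/d](R) → 6
  ρ[g/a](ρ[f/d](R)) → 6
  π[f,g](ρ[g/a](ρ[f/d](R))) → 6
  (S ∪ π[f,g](ρ[g/a](ρ[f/d](R)))) → 10
  ρ[h/g]((S ∪ π[f,g](ρ[g/a](ρ[f/d](R))))) → 10

== RESULT ==
f | h
1 | 2
1 | 8
4 | 1
6 | 3
6 | 7
8 | 2
8 | 3
8 | 7
8 | 8
9 | 1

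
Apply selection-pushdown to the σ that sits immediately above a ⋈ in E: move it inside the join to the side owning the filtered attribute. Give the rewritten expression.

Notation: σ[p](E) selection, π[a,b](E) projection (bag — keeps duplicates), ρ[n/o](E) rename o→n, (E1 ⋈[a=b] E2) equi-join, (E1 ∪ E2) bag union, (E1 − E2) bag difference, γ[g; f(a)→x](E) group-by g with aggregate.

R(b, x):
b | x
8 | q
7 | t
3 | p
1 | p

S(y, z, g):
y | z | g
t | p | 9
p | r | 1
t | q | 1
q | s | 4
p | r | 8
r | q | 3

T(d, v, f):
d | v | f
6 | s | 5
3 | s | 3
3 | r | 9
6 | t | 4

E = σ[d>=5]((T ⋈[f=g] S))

σ filters on d, owned by the left side.
E' = (σ[d>=5](T) ⋈[f=g] S)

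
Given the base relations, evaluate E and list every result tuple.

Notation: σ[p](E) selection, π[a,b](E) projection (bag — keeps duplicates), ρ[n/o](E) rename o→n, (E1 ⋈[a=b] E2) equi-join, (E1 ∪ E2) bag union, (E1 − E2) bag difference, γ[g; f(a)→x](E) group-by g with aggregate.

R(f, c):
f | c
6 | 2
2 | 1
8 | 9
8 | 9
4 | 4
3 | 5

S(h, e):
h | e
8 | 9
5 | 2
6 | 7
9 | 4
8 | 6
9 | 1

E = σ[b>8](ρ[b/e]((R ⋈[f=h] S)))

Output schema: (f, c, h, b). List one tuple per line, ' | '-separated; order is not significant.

Row counts bottom-up:
  R → 6
  S → 6
  (R ⋈[f=h] S) → 5
  ρ[b/e]((R ⋈[f=h] S)) → 5
  σ[b>8](ρ[b/e]((R ⋈[f=h] S))) → 2

== RESULT ==
f | c | h | b
8 | 9 | 8 | 9
8 | 9 | 8 | 9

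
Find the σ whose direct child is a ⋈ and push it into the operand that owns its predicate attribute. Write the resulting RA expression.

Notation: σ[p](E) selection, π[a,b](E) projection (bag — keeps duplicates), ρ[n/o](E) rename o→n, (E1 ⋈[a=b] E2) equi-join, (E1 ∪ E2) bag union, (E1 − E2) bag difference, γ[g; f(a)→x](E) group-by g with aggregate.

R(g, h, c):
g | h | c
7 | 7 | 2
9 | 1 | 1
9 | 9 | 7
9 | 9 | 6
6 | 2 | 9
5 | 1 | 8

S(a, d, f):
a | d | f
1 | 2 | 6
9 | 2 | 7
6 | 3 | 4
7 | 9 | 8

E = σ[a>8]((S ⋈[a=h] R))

σ filters on a, owned by the left side.
E' = (σ[a>8](S) ⋈[a=h] R)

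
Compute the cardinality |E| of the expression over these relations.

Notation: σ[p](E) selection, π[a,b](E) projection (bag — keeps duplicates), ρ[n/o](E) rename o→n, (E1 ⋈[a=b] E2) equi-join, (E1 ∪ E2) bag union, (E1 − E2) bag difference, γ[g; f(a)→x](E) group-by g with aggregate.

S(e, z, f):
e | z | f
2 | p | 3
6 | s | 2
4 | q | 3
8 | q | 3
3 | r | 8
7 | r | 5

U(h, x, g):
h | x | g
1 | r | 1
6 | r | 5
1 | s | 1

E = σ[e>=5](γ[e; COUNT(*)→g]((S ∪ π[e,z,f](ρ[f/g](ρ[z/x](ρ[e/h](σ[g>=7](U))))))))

Subexpression sizes:
  S → 6
  U → 3
  σ[g>=7](U) → 0
  ρ[e/h](σ[g>=7](U)) → 0
  ρ[z/x](ρ[e/h](σ[g>=7](U))) → 0
  ρ[f/g](ρ[z/x](ρ[e/h](σ[g>=7](U)))) → 0
  π[e,z,f](ρ[f/g](ρ[z/x](ρ[e/h](σ[g>=7](U))))) → 0
  (S ∪ π[e,z,f](ρ[f/g](ρ[z/x](ρ[e/h](σ[g>=7](U)))))) → 6
  γ[e; COUNT(*)→g]((S ∪ π[e,z,f](ρ[f/g](ρ[z/x](ρ[e/h](σ[g>=7](U))))))) → 6
  σ[e>=5](γ[e; COUNT(*)→g]((S ∪ π[e,z,f](ρ[f/g](ρ[z/x](ρ[e/h](σ[g>=7](U)))))))) → 3

|E| = 3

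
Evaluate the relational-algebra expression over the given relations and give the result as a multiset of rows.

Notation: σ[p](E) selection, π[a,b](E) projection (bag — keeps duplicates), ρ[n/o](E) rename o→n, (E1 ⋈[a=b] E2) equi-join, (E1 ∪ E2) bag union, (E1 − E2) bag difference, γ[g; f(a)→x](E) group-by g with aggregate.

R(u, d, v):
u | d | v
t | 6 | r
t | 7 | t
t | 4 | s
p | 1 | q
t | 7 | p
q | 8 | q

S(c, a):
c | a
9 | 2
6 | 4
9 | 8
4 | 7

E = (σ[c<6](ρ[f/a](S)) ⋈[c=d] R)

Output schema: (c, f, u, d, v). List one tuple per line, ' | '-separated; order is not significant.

Subexpression sizes:
  S → 4
  ρ[f/a](S) → 4
  σ[c<6](ρ[f/a](S)) → 1
  R → 6
  (σ[c<6](ρ[f/a](S)) ⋈[c=d] R) → 1

== RESULT ==
c | f | u | d | v
4 | 7 | t | 4 | s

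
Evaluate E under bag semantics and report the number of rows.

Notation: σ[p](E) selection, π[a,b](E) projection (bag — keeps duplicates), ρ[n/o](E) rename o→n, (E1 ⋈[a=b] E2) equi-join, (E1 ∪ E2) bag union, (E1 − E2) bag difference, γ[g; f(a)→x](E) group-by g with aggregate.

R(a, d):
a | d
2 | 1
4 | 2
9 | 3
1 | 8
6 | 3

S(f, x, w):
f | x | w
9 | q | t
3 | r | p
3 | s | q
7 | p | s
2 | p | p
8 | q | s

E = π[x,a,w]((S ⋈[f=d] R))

Stepwise |·|:
  S → 6
  R → 5
  (S ⋈[f=d] R) → 6
  π[x,a,w]((S ⋈[f=d] R)) → 6

|E| = 6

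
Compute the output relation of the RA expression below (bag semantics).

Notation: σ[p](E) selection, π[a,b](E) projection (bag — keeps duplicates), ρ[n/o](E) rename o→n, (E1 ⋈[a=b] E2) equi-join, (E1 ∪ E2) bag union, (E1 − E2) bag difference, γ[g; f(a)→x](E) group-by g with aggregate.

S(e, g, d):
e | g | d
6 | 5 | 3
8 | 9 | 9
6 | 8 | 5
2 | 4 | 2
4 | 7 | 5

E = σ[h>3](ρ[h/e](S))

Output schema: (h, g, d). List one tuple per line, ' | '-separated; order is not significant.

Per-node cardinality:
  S → 5
  ρ[h/e](S) → 5
  σ[h>3](ρ[h/e](S)) → 4

== RESULT ==
h | g | d
4 | 7 | 5
6 | 5 | 3
6 | 8 | 5
8 | 9 | 9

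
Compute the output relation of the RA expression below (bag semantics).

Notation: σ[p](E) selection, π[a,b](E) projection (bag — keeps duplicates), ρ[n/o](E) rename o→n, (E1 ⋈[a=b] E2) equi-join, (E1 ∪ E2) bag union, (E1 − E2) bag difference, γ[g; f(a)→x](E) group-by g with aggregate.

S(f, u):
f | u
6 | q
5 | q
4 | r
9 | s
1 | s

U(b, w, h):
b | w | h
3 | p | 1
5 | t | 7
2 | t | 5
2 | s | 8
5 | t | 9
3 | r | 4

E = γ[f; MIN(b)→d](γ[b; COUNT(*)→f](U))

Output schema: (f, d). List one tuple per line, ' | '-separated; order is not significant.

Per-node cardinality:
  U → 6
  γ[b; COUNT(*)→f](U) → 3
  γ[f; MIN(b)→d](γ[b; COUNT(*)→f](U)) → 1

== RESULT ==
f | d
2 | 2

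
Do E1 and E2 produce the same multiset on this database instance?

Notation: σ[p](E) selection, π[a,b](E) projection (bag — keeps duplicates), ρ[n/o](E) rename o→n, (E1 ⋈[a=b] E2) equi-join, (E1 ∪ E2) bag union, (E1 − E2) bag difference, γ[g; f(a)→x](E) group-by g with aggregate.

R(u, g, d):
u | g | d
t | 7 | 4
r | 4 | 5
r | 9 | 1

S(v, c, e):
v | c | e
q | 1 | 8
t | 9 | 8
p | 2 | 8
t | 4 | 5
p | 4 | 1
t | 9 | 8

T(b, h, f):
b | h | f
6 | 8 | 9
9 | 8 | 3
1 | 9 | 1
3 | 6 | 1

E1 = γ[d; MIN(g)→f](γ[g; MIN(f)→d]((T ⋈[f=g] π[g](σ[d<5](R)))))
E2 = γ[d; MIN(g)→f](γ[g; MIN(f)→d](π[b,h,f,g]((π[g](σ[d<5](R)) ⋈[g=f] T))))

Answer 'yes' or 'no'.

E1 subexpression sizes:
  T → 4
  R → 3
  σ[d<5](R) → 2
  π[g](σ[d<5](R)) → 2
  (T ⋈[f=g] π[g](σ[d<5](R))) → 1
  γ[g; MIN(f)→d]((T ⋈[f=g] π[g](σ[d<5](R)))) → 1
  γ[d; MIN(g)→f](γ[g; MIN(f)→d]((T ⋈[f=g] π[g](σ[d<5](R))))) → 1
E2 subexpression sizes:
  R → 3
  σ[d<5](R) → 2
  π[g](σ[d<5](R)) → 2
  T → 4
  (π[g](σ[d<5](R)) ⋈[g=f] T) → 1
  π[b,h,f,g]((π[g](σ[d<5](R)) ⋈[g=f] T)) → 1
  γ[g; MIN(f)→d](π[b,h,f,g]((π[g](σ[d<5](R)) ⋈[g=f] T))) → 1
  γ[d; MIN(g)→f](γ[g; MIN(f)→d](π[b,h,f,g]((π[g](σ[d<5](R)) ⋈[g=f] T)))) → 1

E1 and E2 produce the same multiset:
d | f
9 | 9

yes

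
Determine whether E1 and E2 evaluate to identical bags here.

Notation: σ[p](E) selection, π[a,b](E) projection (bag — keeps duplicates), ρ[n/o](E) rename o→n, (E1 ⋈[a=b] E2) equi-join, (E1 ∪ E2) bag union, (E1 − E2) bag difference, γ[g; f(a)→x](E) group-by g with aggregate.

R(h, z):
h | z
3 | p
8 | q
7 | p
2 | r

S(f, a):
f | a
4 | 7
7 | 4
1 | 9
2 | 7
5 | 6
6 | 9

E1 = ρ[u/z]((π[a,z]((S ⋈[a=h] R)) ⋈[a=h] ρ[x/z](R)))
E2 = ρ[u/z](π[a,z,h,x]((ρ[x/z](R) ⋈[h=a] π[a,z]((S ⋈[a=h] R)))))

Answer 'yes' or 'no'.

E1 per-node cardinality:
  S → 6
  R → 4
  (S ⋈[a=h] R) → 2
  π[a,z]((S ⋈[a=h] R)) → 2
  R → 4
  ρ[x/z](R) → 4
  (π[a,z]((S ⋈[a=h] R)) ⋈[a=h] ρ[x/z](R)) → 2
  ρ[u/z]((π[a,z]((S ⋈[a=h] R)) ⋈[a=h] ρ[x/z](R))) → 2
E2 per-node cardinality:
  R → 4
  ρ[x/z](R) → 4
  S → 6
  R → 4
  (S ⋈[a=h] R) → 2
  π[a,z]((S ⋈[a=h] R)) → 2
  (ρ[x/z](R) ⋈[h=a] π[a,z]((S ⋈[a=h] R))) → 2
  π[a,z,h,x]((ρ[x/z](R) ⋈[h=a] π[a,z]((S ⋈[a=h] R)))) → 2
  ρ[u/z](π[a,z,h,x]((ρ[x/z](R) ⋈[h=a] π[a,z]((S ⋈[a=h] R))))) → 2

E1 and E2 produce the same multiset:
a | u | h | x
7 | p | 7 | p
7 | p | 7 | p

yes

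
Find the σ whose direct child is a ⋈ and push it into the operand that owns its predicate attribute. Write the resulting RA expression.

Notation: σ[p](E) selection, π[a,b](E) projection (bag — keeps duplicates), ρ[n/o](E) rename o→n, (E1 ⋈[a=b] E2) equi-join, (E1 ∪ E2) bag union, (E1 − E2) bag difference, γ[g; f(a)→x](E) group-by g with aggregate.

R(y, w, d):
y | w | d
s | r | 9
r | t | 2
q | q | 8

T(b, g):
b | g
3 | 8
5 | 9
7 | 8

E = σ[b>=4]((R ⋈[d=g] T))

σ filters on b, owned by the right side.
E' = (R ⋈[d=g] σ[b>=4](T))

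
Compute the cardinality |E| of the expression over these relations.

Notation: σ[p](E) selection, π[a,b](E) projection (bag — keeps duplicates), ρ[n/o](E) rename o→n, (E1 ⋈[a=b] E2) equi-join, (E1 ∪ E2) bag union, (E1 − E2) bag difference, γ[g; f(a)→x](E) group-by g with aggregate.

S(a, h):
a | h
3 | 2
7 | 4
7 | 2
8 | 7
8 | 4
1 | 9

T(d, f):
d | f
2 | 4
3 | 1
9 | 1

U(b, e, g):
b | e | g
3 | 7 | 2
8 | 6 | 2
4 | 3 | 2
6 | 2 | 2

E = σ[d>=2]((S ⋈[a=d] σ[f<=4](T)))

Per-node cardinality:
  S → 6
  T → 3
  σ[f<=4](T) → 3
  (S ⋈[a=d] σ[f<=4](T)) → 1
  σ[d>=2]((S ⋈[a=d] σ[f<=4](T))) → 1

|E| = 1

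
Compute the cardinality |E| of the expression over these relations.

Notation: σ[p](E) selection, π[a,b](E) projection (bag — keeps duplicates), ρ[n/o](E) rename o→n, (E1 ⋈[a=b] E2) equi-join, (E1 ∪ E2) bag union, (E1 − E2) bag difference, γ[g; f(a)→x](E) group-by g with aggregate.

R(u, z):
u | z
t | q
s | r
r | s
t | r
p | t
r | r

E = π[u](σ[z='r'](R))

Per-node cardinality:
  R → 6
  σ[z='r'](R) → 3
  π[u](σ[z='r'](R)) → 3

|E| = 3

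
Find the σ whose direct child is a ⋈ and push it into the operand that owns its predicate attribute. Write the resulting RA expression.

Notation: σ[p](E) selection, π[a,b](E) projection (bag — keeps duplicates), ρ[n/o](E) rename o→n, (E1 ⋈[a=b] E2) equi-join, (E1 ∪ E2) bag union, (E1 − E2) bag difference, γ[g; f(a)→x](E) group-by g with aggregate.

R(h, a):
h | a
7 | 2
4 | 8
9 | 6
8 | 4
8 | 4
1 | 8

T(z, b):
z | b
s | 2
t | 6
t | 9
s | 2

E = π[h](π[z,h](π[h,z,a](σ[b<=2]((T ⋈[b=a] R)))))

σ filters on b, owned by the left side.
E' = π[h](π[z,h](π[h,z,a]((σ[b<=2](T) ⋈[b=a] R))))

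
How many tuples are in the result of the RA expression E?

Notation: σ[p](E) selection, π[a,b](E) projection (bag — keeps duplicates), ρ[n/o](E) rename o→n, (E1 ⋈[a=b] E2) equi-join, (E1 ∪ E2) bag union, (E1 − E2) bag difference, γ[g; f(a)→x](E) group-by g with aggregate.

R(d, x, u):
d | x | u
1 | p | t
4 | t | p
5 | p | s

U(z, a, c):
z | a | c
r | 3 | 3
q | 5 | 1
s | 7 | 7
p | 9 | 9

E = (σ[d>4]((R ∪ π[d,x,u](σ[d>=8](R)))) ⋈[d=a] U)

Row counts bottom-up:
  R → 3
  R → 3
  σ[d>=8](R) → 0
  π[d,x,u](σ[d>=8](R)) → 0
  (R ∪ π[d,x,u](σ[d>=8](R))) → 3
  σ[d>4]((R ∪ π[d,x,u](σ[d>=8](R)))) → 1
  U → 4
  (σ[d>4]((R ∪ π[d,x,u](σ[d>=8](R)))) ⋈[d=a] U) → 1

|E| = 1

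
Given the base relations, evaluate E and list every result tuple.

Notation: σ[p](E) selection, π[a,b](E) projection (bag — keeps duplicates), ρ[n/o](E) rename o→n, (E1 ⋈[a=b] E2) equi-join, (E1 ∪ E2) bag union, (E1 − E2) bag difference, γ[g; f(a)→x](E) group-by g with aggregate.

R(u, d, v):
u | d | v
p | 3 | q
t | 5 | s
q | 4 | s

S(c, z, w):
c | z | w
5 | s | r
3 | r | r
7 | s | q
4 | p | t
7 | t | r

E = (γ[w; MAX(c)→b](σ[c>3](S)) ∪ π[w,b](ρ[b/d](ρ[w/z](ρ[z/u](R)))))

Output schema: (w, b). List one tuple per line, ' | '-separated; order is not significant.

Per-node cardinality:
  S → 5
  σ[c>3](S) → 4
  γ[w; MAX(c)→b](σ[c>3](S)) → 3
  R → 3
  ρ[z/u](R) → 3
  ρ[w/z](ρ[z/u](R)) → 3
  ρ[b/d](ρ[w/z](ρ[z/u](R))) → 3
  π[w,b](ρ[b/d](ρ[w/z](ρ[z/u](R)))) → 3
  (γ[w; MAX(c)→b](σ[c>3](S)) ∪ π[w,b](ρ[b/d](ρ[w/z](ρ[z/u](R))))) → 6

== RESULT ==
w | b
p | 3
q | 4
q | 7
r | 7
t | 4
t | 5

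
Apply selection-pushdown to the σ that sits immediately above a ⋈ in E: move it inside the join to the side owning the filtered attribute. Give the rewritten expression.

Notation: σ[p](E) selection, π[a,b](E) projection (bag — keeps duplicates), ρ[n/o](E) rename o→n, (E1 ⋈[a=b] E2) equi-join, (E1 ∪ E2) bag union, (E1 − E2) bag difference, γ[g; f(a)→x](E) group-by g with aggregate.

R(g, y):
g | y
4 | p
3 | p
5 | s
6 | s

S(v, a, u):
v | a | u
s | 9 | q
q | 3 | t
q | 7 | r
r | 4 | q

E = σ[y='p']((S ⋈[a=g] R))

σ filters on y, owned by the right side.
E' = (S ⋈[a=g] σ[y='p'](R))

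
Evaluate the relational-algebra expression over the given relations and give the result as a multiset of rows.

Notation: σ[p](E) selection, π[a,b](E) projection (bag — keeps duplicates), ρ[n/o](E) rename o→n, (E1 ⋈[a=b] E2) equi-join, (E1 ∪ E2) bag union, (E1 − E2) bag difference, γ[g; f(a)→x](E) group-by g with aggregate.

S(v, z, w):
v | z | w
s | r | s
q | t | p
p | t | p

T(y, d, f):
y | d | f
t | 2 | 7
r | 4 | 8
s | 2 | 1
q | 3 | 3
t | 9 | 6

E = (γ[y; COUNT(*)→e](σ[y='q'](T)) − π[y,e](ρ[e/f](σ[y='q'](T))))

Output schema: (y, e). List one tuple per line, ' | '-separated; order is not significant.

Row counts bottom-up:
  T → 5
  σ[y='q'](T) → 1
  γ[y; COUNT(*)→e](σ[y='q'](T)) → 1
  T → 5
  σ[y='q'](T) → 1
  ρ[e/f](σ[y='q'](T)) → 1
  π[y,e](ρ[e/f](σ[y='q'](T))) → 1
  (γ[y; COUNT(*)→e](σ[y='q'](T)) − π[y,e](ρ[e/f](σ[y='q'](T)))) → 1

== RESULT ==
y | e
q | 1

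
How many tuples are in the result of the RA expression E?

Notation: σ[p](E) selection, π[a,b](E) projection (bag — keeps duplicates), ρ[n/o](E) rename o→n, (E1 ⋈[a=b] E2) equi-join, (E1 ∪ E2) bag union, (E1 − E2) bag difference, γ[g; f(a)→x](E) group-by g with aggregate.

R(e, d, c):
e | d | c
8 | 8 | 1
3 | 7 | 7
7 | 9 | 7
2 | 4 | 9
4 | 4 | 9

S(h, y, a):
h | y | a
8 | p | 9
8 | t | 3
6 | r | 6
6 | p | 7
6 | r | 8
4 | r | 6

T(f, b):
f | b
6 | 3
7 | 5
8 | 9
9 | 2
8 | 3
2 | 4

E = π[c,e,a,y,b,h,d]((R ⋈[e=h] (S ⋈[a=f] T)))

Row counts bottom-up:
  R → 5
  S → 6
  T → 6
  (S ⋈[a=f] T) → 6
  (R ⋈[e=h] (S ⋈[a=f] T)) → 2
  π[c,e,a,y,b,h,d]((R ⋈[e=h] (S ⋈[a=f] T))) → 2

|E| = 2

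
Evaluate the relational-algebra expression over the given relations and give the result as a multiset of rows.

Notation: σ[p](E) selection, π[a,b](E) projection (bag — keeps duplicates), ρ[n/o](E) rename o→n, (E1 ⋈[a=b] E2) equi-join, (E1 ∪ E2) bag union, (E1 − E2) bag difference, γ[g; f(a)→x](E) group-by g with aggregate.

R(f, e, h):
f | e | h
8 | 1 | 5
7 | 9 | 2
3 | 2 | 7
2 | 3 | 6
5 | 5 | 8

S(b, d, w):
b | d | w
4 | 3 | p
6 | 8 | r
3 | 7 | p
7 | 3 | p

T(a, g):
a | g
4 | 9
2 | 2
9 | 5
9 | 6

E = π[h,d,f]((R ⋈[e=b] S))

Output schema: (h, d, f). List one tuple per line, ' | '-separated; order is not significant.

Row counts bottom-up:
  R → 5
  S → 4
  (R ⋈[e=b] S) → 1
  π[h,d,f]((R ⋈[e=b] S)) → 1

== RESULT ==
h | d | f
6 | 7 | 2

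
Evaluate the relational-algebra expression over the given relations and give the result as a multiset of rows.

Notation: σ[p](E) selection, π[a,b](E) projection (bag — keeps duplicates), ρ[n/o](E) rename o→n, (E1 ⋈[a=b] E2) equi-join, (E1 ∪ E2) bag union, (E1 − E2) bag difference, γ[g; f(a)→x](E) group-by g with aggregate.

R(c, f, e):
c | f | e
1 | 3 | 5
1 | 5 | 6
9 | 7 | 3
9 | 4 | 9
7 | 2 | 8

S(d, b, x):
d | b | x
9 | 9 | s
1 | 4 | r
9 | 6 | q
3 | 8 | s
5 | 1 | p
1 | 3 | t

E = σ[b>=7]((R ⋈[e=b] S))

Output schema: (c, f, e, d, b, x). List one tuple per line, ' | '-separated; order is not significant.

Stepwise |·|:
  R → 5
  S → 6
  (R ⋈[e=b] S) → 4
  σ[b>=7]((R ⋈[e=b] S)) → 2

== RESULT ==
c | f | e | d | b | x
7 | 2 | 8 | 3 | 8 | s
9 | 4 | 9 | 9 | 9 | s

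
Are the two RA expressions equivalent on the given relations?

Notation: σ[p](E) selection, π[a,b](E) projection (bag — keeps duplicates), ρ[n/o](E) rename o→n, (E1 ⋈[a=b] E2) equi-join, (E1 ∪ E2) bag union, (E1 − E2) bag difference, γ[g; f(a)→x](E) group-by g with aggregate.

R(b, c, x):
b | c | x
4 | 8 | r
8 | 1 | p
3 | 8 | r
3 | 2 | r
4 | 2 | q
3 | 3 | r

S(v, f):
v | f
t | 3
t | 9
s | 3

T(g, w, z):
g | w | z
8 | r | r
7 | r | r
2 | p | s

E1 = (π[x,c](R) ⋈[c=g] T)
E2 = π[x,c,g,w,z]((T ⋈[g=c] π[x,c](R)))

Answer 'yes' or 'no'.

E1 subexpression sizes:
  R → 6
  π[x,c](R) → 6
  T → 3
  (π[x,c](R) ⋈[c=g] T) → 4
E2 subexpression sizes:
  T → 3
  R → 6
  π[x,c](R) → 6
  (T ⋈[g=c] π[x,c](R)) → 4
  π[x,c,g,w,z]((T ⋈[g=c] π[x,c](R))) → 4

E1 and E2 produce the same multiset:
x | c | g | w | z
q | 2 | 2 | p | s
r | 2 | 2 | p | s
r | 8 | 8 | r | r
r | 8 | 8 | r | r

yes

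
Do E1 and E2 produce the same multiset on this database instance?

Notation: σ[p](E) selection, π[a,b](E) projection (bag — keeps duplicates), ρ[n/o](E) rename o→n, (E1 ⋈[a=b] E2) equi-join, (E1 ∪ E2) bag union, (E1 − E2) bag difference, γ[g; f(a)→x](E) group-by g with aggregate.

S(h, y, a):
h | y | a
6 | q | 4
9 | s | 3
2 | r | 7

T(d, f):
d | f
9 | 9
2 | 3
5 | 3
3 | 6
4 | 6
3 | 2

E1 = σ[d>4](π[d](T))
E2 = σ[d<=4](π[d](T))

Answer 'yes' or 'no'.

E1 subexpression sizes:
  T → 6
  π[d](T) → 6
  σ[d>4](π[d](T)) → 2
E2 subexpression sizes:
  T → 6
  π[d](T) → 6
  σ[d<=4](π[d](T)) → 4

E1 result:
d
5
9
E2 result:
d
2
3
3
4
Witness: (2,) appears 0× in E1 but 1× in E2.

no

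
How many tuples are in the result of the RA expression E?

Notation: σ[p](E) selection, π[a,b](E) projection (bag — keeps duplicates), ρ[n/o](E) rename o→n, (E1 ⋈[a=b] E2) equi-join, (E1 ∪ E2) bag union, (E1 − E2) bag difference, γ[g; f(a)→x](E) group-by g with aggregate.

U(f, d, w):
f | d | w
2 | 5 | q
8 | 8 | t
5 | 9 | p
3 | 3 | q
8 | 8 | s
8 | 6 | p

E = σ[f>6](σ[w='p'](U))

Subexpression sizes:
  U → 6
  σ[w='p'](U) → 2
  σ[f>6](σ[w='p'](U)) → 1

|E| = 1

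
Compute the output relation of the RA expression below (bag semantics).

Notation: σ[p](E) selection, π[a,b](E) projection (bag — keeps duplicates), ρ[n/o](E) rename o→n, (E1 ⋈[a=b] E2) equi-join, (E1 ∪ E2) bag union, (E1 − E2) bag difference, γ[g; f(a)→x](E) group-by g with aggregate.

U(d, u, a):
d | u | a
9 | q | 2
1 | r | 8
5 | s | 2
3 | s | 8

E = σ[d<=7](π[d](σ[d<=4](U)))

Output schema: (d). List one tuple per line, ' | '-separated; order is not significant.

Per-node cardinality:
  U → 4
  σ[d<=4](U) → 2
  π[d](σ[d<=4](U)) → 2
  σ[d<=7](π[d](σ[d<=4](U))) → 2

== RESULT ==
d
1
3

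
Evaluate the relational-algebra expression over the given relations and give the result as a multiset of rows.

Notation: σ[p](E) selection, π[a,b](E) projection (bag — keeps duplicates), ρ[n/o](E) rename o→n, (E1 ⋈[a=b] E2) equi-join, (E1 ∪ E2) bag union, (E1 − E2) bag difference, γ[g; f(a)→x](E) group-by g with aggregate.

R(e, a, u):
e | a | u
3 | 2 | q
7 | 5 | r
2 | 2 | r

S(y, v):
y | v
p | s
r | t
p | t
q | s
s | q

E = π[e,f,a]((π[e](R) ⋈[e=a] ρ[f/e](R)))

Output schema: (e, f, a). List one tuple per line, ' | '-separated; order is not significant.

Per-node cardinality:
  R → 3
  π[e](R) → 3
  R → 3
  ρ[f/e](R) → 3
  (π[e](R) ⋈[e=a] ρ[f/e](R)) → 2
  π[e,f,a]((π[e](R) ⋈[e=a] ρ[f/e](R))) → 2

== RESULT ==
e | f | a
2 | 2 | 2
2 | 3 | 2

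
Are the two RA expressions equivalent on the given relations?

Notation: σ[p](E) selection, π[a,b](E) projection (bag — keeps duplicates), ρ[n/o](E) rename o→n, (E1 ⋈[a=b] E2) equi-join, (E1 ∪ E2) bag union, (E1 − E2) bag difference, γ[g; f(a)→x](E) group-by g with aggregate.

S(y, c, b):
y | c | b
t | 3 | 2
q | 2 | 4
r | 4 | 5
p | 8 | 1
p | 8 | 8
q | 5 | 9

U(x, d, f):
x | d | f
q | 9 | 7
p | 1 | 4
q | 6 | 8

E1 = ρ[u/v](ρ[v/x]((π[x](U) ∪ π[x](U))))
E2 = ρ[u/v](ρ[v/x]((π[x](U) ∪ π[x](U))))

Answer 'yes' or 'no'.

E1 subexpression sizes:
  U → 3
  π[x](U) → 3
  U → 3
  π[x](U) → 3
  (π[x](U) ∪ π[x](U)) → 6
  ρ[v/x]((π[x](U) ∪ π[x](U))) → 6
  ρ[u/v](ρ[v/x]((π[x](U) ∪ π[x](U)))) → 6
E2 subexpression sizes:
  U → 3
  π[x](U) → 3
  U → 3
  π[x](U) → 3
  (π[x](U) ∪ π[x](U)) → 6
  ρ[v/x]((π[x](U) ∪ π[x](U))) → 6
  ρ[u/v](ρ[v/x]((π[x](U) ∪ π[x](U)))) → 6

E1 and E2 produce the same multiset:
u
p
p
q
q
q
q

yes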